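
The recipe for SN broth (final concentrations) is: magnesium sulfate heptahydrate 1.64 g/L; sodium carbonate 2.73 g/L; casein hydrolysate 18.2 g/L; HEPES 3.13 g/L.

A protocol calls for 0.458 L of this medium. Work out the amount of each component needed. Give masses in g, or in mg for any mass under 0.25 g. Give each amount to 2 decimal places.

Working volume: 0.458 L.
magnesium sulfate heptahydrate: 1.64 g/L × 0.458 L = 0.75 g
sodium carbonate: 2.73 g/L × 0.458 L = 1.25 g
casein hydrolysate: 18.2 g/L × 0.458 L = 8.34 g
HEPES: 3.13 g/L × 0.458 L = 1.43 g

magnesium sulfate heptahydrate 0.75 g; sodium carbonate 1.25 g; casein hydrolysate 8.34 g; HEPES 1.43 g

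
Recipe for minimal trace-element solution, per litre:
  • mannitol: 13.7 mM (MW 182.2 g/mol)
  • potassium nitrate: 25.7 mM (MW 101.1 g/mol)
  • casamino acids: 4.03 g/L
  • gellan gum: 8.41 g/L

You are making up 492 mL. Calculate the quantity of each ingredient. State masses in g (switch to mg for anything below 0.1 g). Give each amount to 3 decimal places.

Target volume = 492 mL = 0.492 L.
mannitol: 13.7 mmol/L × 182.2 g/mol × 0.492 L ÷ 1000 = 1.228 g
potassium nitrate: 25.7 mmol/L × 101.1 g/mol × 0.492 L ÷ 1000 = 1.278 g
casamino acids: 4.03 g/L × 0.492 L = 1.983 g
gellan gum: 8.41 g/L × 0.492 L = 4.138 g

mannitol 1.228 g; potassium nitrate 1.278 g; casamino acids 1.983 g; gellan gum 4.138 g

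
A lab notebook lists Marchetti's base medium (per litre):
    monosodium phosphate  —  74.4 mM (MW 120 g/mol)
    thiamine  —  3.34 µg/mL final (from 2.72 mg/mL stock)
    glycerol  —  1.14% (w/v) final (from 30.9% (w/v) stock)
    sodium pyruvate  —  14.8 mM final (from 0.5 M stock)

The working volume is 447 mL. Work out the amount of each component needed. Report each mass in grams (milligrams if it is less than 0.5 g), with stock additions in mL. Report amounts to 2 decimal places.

monosodium phosphate 3.99 g; thiamine 0.55 mL; glycerol 16.49 mL; sodium pyruvate 13.23 mL

Scale factor relative to 1 L: 0.447.
monosodium phosphate: 74.4 mmol/L × 120 g/mol × 0.447 L ÷ 1000 = 3.99 g
thiamine: dilute stock: 3.34 µg/mL × 447 mL ÷ 2720 µg/mL = 0.55 mL
glycerol: C1V1 = C2V2 → 1.14% ÷ 30.9% × 447 mL = 16.49 mL
sodium pyruvate: C1V1 = C2V2 → 14.8 mM × 447 mL ÷ 500 mM = 13.23 mL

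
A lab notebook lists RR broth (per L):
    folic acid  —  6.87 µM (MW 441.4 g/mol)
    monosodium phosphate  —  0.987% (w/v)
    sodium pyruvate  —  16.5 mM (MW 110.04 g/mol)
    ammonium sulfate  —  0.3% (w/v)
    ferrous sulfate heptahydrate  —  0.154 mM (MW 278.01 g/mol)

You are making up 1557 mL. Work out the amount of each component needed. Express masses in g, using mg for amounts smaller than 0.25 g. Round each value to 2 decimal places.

Scale factor relative to 1 L: 1.557.
folic acid: 6.87 µmol/L × 441.4 g/mol × 1.557 L ÷ 1000 = 4.72 mg
monosodium phosphate: 0.987% w/v = 9.87 g/L → 9.87 × 1.557 L = 15.37 g
sodium pyruvate: 16.5 mmol/L × 110.04 g/mol × 1.557 L ÷ 1000 = 2.83 g
ammonium sulfate: 0.3 g per 100 mL × 1557 mL ÷ 100 = 4.67 g
ferrous sulfate heptahydrate: 0.154 mmol/L × 278.01 mg/mmol × 1.557 L = 66.66 mg

folic acid 4.72 mg; monosodium phosphate 15.37 g; sodium pyruvate 2.83 g; ammonium sulfate 4.67 g; ferrous sulfate heptahydrate 66.66 mg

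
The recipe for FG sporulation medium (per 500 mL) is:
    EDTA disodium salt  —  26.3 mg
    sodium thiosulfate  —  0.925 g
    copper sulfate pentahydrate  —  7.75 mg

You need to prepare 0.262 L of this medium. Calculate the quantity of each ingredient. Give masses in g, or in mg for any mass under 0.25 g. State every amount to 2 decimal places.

EDTA disodium salt 13.78 mg; sodium thiosulfate 0.48 g; copper sulfate pentahydrate 4.06 mg

Scale factor = 262 mL / 500 mL = 0.524.
EDTA disodium salt: 26.3 mg × (262 mL / 500 mL) = 13.78 mg
sodium thiosulfate: 0.925 g × (262 mL / 500 mL) = 0.48 g
copper sulfate pentahydrate: 7.75 mg × (262 mL / 500 mL) = 4.06 mg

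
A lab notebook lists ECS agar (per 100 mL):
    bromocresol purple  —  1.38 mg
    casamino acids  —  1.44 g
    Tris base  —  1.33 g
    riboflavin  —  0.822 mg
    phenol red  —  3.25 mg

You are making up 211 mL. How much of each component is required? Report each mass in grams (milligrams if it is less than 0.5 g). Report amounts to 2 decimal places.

Ratio of target to recipe volume: 211 / 100 = 2.11.
bromocresol purple: 1.38 mg × (211 mL / 100 mL) = 2.91 mg
casamino acids: 1.44 g × (211 mL / 100 mL) = 3.04 g
Tris base: 1.33 g × (211 mL / 100 mL) = 2.81 g
riboflavin: 0.822 mg × (211 mL / 100 mL) = 1.73 mg
phenol red: 3.25 mg × (211 mL / 100 mL) = 6.86 mg

bromocresol purple 2.91 mg; casamino acids 3.04 g; Tris base 2.81 g; riboflavin 1.73 mg; phenol red 6.86 mg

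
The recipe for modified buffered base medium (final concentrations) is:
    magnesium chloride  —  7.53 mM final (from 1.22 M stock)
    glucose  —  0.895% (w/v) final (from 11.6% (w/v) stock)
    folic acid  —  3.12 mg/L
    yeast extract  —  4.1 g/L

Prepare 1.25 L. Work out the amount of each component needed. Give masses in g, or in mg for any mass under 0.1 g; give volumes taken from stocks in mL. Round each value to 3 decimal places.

magnesium chloride 7.715 mL; glucose 96.444 mL; folic acid 3.900 mg; yeast extract 5.125 g

Working volume: 1.25 L.
magnesium chloride: V = C2·V2/C1 = 7.53 mM × 1250 mL ÷ 1220 mM = 7.715 mL
glucose: C1V1 = C2V2 → 0.895% ÷ 11.6% × 1250 mL = 96.444 mL
folic acid: 3.12 mg/L × 1.25 L = 3.900 mg
yeast extract: 4.1 g/L × 1.25 L = 5.125 g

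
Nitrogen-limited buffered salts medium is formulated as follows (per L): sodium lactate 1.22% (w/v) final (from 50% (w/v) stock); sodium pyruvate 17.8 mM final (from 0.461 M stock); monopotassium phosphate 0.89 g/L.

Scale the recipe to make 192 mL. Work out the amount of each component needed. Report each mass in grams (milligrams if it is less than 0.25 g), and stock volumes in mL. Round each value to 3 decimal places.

sodium lactate 4.685 mL; sodium pyruvate 7.413 mL; monopotassium phosphate 170.880 mg

Working volume: 192 mL = 0.192 L.
sodium lactate: V = C2·V2/C1 = 1.22% ÷ 50% × 192 mL = 4.685 mL
sodium pyruvate: dilute stock: 17.8 mM × 192 mL ÷ 461 mM = 7.413 mL
monopotassium phosphate: 0.89 g/L × 0.192 L = 0.17088 g = 170.880 mg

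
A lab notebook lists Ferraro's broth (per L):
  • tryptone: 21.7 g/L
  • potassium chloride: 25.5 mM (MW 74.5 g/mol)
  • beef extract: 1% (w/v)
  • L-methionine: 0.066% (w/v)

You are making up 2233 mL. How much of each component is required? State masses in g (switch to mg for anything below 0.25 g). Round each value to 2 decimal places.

Scale factor relative to 1 L: 2.233.
tryptone: 21.7 g/L × 2.233 L = 48.46 g
potassium chloride: 25.5 mmol/L × 74.5 g/mol × 2.233 L ÷ 1000 = 4.24 g
beef extract: 1 g per 100 mL × 2233 mL ÷ 100 = 22.33 g
L-methionine: 0.066 g per 100 mL × 2233 mL ÷ 100 = 1.47 g

tryptone 48.46 g; potassium chloride 4.24 g; beef extract 22.33 g; L-methionine 1.47 g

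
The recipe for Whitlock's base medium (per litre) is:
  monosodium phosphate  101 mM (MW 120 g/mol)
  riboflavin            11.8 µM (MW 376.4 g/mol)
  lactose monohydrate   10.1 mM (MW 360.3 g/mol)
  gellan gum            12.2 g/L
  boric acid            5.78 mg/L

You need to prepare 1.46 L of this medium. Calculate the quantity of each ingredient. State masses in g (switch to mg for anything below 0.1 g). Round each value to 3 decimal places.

Working volume: 1.46 L.
monosodium phosphate: 101 mmol/L × 120 g/mol × 1.46 L ÷ 1000 = 17.695 g
riboflavin: 11.8 µmol/L × 376.4 g/mol × 1.46 L ÷ 1000 = 6.485 mg
lactose monohydrate: 10.1 mmol/L × 360.3 g/mol × 1.46 L ÷ 1000 = 5.313 g
gellan gum: 12.2 g/L × 1.46 L = 17.812 g
boric acid: 5.78 mg/L × 1.46 L = 8.439 mg

monosodium phosphate 17.695 g; riboflavin 6.485 mg; lactose monohydrate 5.313 g; gellan gum 17.812 g; boric acid 8.439 mg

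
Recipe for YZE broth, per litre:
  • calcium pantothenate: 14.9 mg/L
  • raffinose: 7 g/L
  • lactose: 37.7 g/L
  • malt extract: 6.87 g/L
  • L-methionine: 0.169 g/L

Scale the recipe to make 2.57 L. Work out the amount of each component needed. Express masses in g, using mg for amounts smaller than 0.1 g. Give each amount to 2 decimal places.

Working volume: 2.57 L.
calcium pantothenate: 14.9 mg/L × 2.57 L = 38.29 mg
raffinose: 7 g/L × 2.57 L = 17.99 g
lactose: 37.7 g/L × 2.57 L = 96.89 g
malt extract: 6.87 g/L × 2.57 L = 17.66 g
L-methionine: 0.169 g/L × 2.57 L = 0.43 g

calcium pantothenate 38.29 mg; raffinose 17.99 g; lactose 96.89 g; malt extract 17.66 g; L-methionine 0.43 g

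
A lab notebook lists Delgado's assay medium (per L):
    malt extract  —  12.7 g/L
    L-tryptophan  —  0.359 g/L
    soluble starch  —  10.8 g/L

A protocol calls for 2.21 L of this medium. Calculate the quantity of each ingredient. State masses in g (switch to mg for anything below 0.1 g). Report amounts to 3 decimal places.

malt extract 28.067 g; L-tryptophan 0.793 g; soluble starch 23.868 g

Scale factor relative to 1 L: 2.21.
malt extract: 12.7 g/L × 2.21 L = 28.067 g
L-tryptophan: 0.359 g/L × 2.21 L = 0.793 g
soluble starch: 10.8 g/L × 2.21 L = 23.868 g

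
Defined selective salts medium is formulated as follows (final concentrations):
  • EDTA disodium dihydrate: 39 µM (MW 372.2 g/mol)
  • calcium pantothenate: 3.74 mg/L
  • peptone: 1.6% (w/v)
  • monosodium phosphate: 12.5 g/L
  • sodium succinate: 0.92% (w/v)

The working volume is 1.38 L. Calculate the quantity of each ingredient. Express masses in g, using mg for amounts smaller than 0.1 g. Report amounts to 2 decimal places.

Working volume: 1.38 L.
EDTA disodium dihydrate: 39 µmol/L × 372.2 g/mol × 1.38 L ÷ 1000 = 20.03 mg
calcium pantothenate: 3.74 mg/L × 1.38 L = 5.16 mg
peptone: 1.6 g per 100 mL × 1380 mL ÷ 100 = 22.08 g
monosodium phosphate: 12.5 g/L × 1.38 L = 17.25 g
sodium succinate: 0.92 g per 100 mL × 1380 mL ÷ 100 = 12.70 g

EDTA disodium dihydrate 20.03 mg; calcium pantothenate 5.16 mg; peptone 22.08 g; monosodium phosphate 17.25 g; sodium succinate 12.70 g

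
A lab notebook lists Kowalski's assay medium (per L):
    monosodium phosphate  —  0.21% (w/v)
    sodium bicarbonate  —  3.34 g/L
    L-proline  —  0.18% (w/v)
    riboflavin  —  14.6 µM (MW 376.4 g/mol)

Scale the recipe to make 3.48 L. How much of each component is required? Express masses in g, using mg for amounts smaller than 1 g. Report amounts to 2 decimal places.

monosodium phosphate 7.31 g; sodium bicarbonate 11.62 g; L-proline 6.26 g; riboflavin 19.12 mg

Scale factor relative to 1 L: 3.48.
monosodium phosphate: 0.21% w/v = 2.1 g/L → 2.1 × 3.48 L = 7.31 g
sodium bicarbonate: 3.34 g/L × 3.48 L = 11.62 g
L-proline: 0.18% w/v = 1.8 g/L → 1.8 × 3.48 L = 6.26 g
riboflavin: 14.6 µmol/L × 376.4 g/mol × 3.48 L ÷ 1000 = 19.12 mg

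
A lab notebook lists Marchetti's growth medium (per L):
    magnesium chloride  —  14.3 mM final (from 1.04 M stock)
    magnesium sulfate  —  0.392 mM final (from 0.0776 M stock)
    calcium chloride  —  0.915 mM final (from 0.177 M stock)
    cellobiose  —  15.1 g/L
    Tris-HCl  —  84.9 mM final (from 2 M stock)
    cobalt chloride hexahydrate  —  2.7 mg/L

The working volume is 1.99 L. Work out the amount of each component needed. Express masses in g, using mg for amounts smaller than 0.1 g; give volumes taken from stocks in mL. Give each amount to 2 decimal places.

Scale factor relative to 1 L: 1.99.
magnesium chloride: V = C2·V2/C1 = 14.3 mM × 1990 mL ÷ 1040 mM = 27.36 mL
magnesium sulfate: C1V1 = C2V2 → 0.392 mM × 1990 mL ÷ 77.6 mM = 10.05 mL
calcium chloride: dilute stock: 0.915 mM × 1990 mL ÷ 177 mM = 10.29 mL
cellobiose: 15.1 g/L × 1.99 L = 30.05 g
Tris-HCl: V = C2·V2/C1 = 84.9 mM × 1990 mL ÷ 2000 mM = 84.48 mL
cobalt chloride hexahydrate: 2.7 mg/L × 1.99 L = 5.37 mg

magnesium chloride 27.36 mL; magnesium sulfate 10.05 mL; calcium chloride 10.29 mL; cellobiose 30.05 g; Tris-HCl 84.48 mL; cobalt chloride hexahydrate 5.37 mg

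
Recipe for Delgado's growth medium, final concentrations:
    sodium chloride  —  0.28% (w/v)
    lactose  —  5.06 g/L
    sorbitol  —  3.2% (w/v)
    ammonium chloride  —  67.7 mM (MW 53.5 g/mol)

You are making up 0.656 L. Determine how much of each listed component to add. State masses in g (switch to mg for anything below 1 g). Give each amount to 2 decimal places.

sodium chloride 1.84 g; lactose 3.32 g; sorbitol 20.99 g; ammonium chloride 2.38 g

Working volume: 0.656 L.
sodium chloride: 0.28 g per 100 mL × 656 mL ÷ 100 = 1.84 g
lactose: 5.06 g/L × 0.656 L = 3.32 g
sorbitol: 3.2 g per 100 mL × 656 mL ÷ 100 = 20.99 g
ammonium chloride: 67.7 mmol/L × 53.5 g/mol × 0.656 L ÷ 1000 = 2.38 g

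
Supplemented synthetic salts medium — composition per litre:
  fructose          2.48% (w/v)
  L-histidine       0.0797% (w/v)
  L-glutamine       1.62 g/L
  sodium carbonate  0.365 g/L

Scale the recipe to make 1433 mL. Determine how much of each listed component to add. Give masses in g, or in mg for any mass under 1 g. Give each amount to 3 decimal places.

Working volume: 1433 mL = 1.433 L.
fructose: 2.48% w/v = 24.8 g/L → 24.8 × 1.433 L = 35.538 g
L-histidine: 0.0797% w/v = 0.797 g/L → 0.797 × 1.433 L = 1.142 g
L-glutamine: 1.62 g/L × 1.433 L = 2.321 g
sodium carbonate: 0.365 g/L × 1.433 L = 0.523045 g = 523.045 mg

fructose 35.538 g; L-histidine 1.142 g; L-glutamine 2.321 g; sodium carbonate 523.045 mg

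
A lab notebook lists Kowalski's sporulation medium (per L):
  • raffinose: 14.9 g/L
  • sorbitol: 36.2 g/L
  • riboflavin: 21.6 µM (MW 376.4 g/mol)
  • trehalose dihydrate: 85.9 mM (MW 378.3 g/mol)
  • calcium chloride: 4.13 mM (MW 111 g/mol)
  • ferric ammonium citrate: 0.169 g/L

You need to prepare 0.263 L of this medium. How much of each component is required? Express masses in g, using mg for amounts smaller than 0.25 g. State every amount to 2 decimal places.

Scale factor relative to 1 L: 0.263.
raffinose: 14.9 g/L × 0.263 L = 3.92 g
sorbitol: 36.2 g/L × 0.263 L = 9.52 g
riboflavin: 21.6 µmol/L × 376.4 g/mol × 0.263 L ÷ 1000 = 2.14 mg
trehalose dihydrate: 85.9 mmol/L × 378.3 g/mol × 0.263 L ÷ 1000 = 8.55 g
calcium chloride: 4.13 mmol/L × 111 mg/mmol × 0.263 L = 120.57 mg
ferric ammonium citrate: 0.169 g/L × 0.263 L = 0.044447 g = 44.45 mg

raffinose 3.92 g; sorbitol 9.52 g; riboflavin 2.14 mg; trehalose dihydrate 8.55 g; calcium chloride 120.57 mg; ferric ammonium citrate 44.45 mg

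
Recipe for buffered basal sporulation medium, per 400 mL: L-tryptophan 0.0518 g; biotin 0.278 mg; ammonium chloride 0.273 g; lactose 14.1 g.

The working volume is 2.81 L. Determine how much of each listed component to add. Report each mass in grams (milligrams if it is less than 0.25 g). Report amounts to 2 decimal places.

L-tryptophan 0.36 g; biotin 1.95 mg; ammonium chloride 1.92 g; lactose 99.05 g

Ratio of target to recipe volume: 2810 / 400 = 7.025.
L-tryptophan: 0.0518 g × (2810 mL / 400 mL) = 0.36 g
biotin: 0.278 mg × (2810 mL / 400 mL) = 1.95 mg
ammonium chloride: 0.273 g × (2810 mL / 400 mL) = 1.92 g
lactose: 14.1 g × (2810 mL / 400 mL) = 99.05 g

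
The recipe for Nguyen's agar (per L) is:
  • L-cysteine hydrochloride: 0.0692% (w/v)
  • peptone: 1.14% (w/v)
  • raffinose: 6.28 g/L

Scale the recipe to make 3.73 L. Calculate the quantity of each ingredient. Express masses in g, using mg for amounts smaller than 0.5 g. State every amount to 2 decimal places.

L-cysteine hydrochloride 2.58 g; peptone 42.52 g; raffinose 23.42 g

Working volume: 3.73 L.
L-cysteine hydrochloride: 0.0692% w/v = 0.692 g/L → 0.692 × 3.73 L = 2.58 g
peptone: 1.14% w/v = 11.4 g/L → 11.4 × 3.73 L = 42.52 g
raffinose: 6.28 g/L × 3.73 L = 23.42 g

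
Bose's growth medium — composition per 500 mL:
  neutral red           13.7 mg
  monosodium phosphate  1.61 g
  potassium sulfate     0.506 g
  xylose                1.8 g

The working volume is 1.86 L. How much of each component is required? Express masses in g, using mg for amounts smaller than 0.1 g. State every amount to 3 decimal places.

Scale factor = 1860 mL / 500 mL = 3.72.
neutral red: 13.7 mg × (1860 mL / 500 mL) = 50.964 mg
monosodium phosphate: 1.61 g × (1860 mL / 500 mL) = 5.989 g
potassium sulfate: 0.506 g × (1860 mL / 500 mL) = 1.882 g
xylose: 1.8 g × (1860 mL / 500 mL) = 6.696 g

neutral red 50.964 mg; monosodium phosphate 5.989 g; potassium sulfate 1.882 g; xylose 6.696 g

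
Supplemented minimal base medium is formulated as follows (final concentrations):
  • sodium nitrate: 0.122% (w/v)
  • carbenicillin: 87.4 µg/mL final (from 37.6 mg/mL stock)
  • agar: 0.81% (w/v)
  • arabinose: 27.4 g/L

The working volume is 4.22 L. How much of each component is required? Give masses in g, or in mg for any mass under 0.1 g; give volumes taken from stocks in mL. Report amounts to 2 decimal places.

sodium nitrate 5.15 g; carbenicillin 9.81 mL; agar 34.18 g; arabinose 115.63 g

Scale factor relative to 1 L: 4.22.
sodium nitrate: 0.122 g per 100 mL × 4220 mL ÷ 100 = 5.15 g
carbenicillin: C1V1 = C2V2 → 87.4 µg/mL × 4220 mL ÷ 37600 µg/mL = 9.81 mL
agar: 0.81 g per 100 mL × 4220 mL ÷ 100 = 34.18 g
arabinose: 27.4 g/L × 4.22 L = 115.63 g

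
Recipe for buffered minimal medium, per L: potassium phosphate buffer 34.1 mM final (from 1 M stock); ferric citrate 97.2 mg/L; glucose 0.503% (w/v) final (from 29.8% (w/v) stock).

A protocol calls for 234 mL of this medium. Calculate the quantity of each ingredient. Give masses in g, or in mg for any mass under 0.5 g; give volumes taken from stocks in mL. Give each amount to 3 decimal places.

potassium phosphate buffer 7.979 mL; ferric citrate 22.745 mg; glucose 3.950 mL

Working volume: 234 mL = 0.234 L.
potassium phosphate buffer: C1V1 = C2V2 → 34.1 mM × 234 mL ÷ 1000 mM = 7.979 mL
ferric citrate: 97.2 mg/L × 0.234 L = 22.745 mg
glucose: V = C2·V2/C1 = 0.503% ÷ 29.8% × 234 mL = 3.950 mL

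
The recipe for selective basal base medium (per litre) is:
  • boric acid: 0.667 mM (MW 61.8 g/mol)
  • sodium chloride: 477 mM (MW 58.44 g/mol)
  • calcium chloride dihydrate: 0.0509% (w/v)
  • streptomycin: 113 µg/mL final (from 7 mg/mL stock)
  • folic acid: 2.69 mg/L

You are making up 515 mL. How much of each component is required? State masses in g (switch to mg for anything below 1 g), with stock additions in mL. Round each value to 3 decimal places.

Target volume = 515 mL = 0.515 L.
boric acid: 0.667 mmol/L × 61.8 mg/mmol × 0.515 L = 21.229 mg
sodium chloride: 477 mmol/L × 58.44 g/mol × 0.515 L ÷ 1000 = 14.356 g
calcium chloride dihydrate: 0.0509 g per 100 mL × 515 mL ÷ 100 = 0.262135 g = 262.135 mg
streptomycin: C1V1 = C2V2 → 113 µg/mL × 515 mL ÷ 7000 µg/mL = 8.314 mL
folic acid: 2.69 mg/L × 0.515 L = 1.385 mg

boric acid 21.229 mg; sodium chloride 14.356 g; calcium chloride dihydrate 262.135 mg; streptomycin 8.314 mL; folic acid 1.385 mg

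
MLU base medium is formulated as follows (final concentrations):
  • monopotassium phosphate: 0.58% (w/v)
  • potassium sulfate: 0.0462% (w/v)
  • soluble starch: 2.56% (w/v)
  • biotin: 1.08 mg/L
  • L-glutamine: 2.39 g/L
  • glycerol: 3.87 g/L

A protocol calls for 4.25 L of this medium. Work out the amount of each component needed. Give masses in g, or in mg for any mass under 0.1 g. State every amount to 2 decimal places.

monopotassium phosphate 24.65 g; potassium sulfate 1.96 g; soluble starch 108.80 g; biotin 4.59 mg; L-glutamine 10.16 g; glycerol 16.45 g

Scale factor relative to 1 L: 4.25.
monopotassium phosphate: 0.58% w/v = 5.8 g/L → 5.8 × 4.25 L = 24.65 g
potassium sulfate: 0.0462 g per 100 mL × 4250 mL ÷ 100 = 1.96 g
soluble starch: 2.56 g per 100 mL × 4250 mL ÷ 100 = 108.80 g
biotin: 1.08 mg/L × 4.25 L = 4.59 mg
L-glutamine: 2.39 g/L × 4.25 L = 10.16 g
glycerol: 3.87 g/L × 4.25 L = 16.45 g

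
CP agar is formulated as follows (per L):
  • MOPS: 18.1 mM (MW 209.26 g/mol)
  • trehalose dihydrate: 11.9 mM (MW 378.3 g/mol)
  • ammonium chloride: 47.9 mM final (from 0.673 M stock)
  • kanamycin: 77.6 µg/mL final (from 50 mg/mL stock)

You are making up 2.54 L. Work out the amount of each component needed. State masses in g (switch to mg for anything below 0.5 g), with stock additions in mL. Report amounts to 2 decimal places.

Working volume: 2.54 L.
MOPS: 18.1 mmol/L × 209.26 g/mol × 2.54 L ÷ 1000 = 9.62 g
trehalose dihydrate: 11.9 mmol/L × 378.3 g/mol × 2.54 L ÷ 1000 = 11.43 g
ammonium chloride: dilute stock: 47.9 mM × 2540 mL ÷ 673 mM = 180.78 mL
kanamycin: dilute stock: 77.6 µg/mL × 2540 mL ÷ 50000 µg/mL = 3.94 mL

MOPS 9.62 g; trehalose dihydrate 11.43 g; ammonium chloride 180.78 mL; kanamycin 3.94 mL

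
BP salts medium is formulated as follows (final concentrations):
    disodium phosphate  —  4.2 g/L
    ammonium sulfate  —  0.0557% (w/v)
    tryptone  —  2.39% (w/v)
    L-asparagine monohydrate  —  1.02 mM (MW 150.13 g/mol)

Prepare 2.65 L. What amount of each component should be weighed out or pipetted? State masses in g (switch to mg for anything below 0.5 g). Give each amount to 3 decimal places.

disodium phosphate 11.130 g; ammonium sulfate 1.476 g; tryptone 63.335 g; L-asparagine monohydrate 405.801 mg

Scale factor relative to 1 L: 2.65.
disodium phosphate: 4.2 g/L × 2.65 L = 11.130 g
ammonium sulfate: 0.0557 g per 100 mL × 2650 mL ÷ 100 = 1.476 g
tryptone: 2.39 g per 100 mL × 2650 mL ÷ 100 = 63.335 g
L-asparagine monohydrate: 1.02 mmol/L × 150.13 mg/mmol × 2.65 L = 405.801 mg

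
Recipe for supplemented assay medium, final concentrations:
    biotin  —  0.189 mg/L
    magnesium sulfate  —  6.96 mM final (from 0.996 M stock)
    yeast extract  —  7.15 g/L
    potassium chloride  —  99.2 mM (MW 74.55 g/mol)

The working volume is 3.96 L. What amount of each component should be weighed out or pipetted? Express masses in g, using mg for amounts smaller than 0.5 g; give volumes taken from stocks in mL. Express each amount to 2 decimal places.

Working volume: 3.96 L.
biotin: 0.189 mg/L × 3.96 L = 0.75 mg
magnesium sulfate: C1V1 = C2V2 → 6.96 mM × 3960 mL ÷ 996 mM = 27.67 mL
yeast extract: 7.15 g/L × 3.96 L = 28.31 g
potassium chloride: 99.2 mmol/L × 74.55 g/mol × 3.96 L ÷ 1000 = 29.29 g

biotin 0.75 mg; magnesium sulfate 27.67 mL; yeast extract 28.31 g; potassium chloride 29.29 g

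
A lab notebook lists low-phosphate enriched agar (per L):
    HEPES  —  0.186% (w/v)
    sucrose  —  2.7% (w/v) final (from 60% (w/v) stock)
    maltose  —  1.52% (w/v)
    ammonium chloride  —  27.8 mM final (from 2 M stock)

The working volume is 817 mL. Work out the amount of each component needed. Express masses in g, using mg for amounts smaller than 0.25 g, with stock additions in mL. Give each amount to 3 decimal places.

Scale factor relative to 1 L: 0.817.
HEPES: 0.186 g per 100 mL × 817 mL ÷ 100 = 1.520 g
sucrose: dilute stock: 2.7% ÷ 60% × 817 mL = 36.765 mL
maltose: 1.52 g per 100 mL × 817 mL ÷ 100 = 12.418 g
ammonium chloride: V = C2·V2/C1 = 27.8 mM × 817 mL ÷ 2000 mM = 11.356 mL

HEPES 1.520 g; sucrose 36.765 mL; maltose 12.418 g; ammonium chloride 11.356 mL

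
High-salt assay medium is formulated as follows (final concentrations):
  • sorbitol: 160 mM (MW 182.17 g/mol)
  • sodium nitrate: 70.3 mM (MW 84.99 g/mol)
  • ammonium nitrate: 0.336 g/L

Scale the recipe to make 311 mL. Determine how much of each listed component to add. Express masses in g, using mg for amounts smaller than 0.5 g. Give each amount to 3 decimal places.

Working volume: 311 mL = 0.311 L.
sorbitol: 160 mmol/L × 182.17 g/mol × 0.311 L ÷ 1000 = 9.065 g
sodium nitrate: 70.3 mmol/L × 84.99 g/mol × 0.311 L ÷ 1000 = 1.858 g
ammonium nitrate: 0.336 g/L × 0.311 L = 0.104496 g = 104.496 mg

sorbitol 9.065 g; sodium nitrate 1.858 g; ammonium nitrate 104.496 mg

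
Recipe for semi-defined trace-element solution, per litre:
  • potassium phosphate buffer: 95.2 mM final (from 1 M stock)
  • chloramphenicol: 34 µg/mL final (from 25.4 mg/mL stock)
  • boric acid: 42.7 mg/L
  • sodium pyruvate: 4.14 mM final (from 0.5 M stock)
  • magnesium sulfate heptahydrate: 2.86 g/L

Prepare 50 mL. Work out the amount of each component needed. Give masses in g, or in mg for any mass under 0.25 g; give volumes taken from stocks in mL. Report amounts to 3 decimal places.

potassium phosphate buffer 4.760 mL; chloramphenicol 0.067 mL; boric acid 2.135 mg; sodium pyruvate 0.414 mL; magnesium sulfate heptahydrate 143.000 mg

Target volume = 50 mL = 0.05 L.
potassium phosphate buffer: C1V1 = C2V2 → 95.2 mM × 50 mL ÷ 1000 mM = 4.760 mL
chloramphenicol: V = C2·V2/C1 = 34 µg/mL × 50 mL ÷ 25400 µg/mL = 0.067 mL
boric acid: 42.7 mg/L × 0.05 L = 2.135 mg
sodium pyruvate: V = C2·V2/C1 = 4.14 mM × 50 mL ÷ 500 mM = 0.414 mL
magnesium sulfate heptahydrate: 2.86 g/L × 0.05 L = 0.143 g = 143.000 mg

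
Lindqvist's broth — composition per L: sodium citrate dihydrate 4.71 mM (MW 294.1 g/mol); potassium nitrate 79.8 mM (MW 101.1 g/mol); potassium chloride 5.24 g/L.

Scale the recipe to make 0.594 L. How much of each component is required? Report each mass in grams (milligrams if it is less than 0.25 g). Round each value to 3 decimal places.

sodium citrate dihydrate 0.823 g; potassium nitrate 4.792 g; potassium chloride 3.113 g

Scale factor relative to 1 L: 0.594.
sodium citrate dihydrate: 4.71 mmol/L × 294.1 g/mol × 0.594 L ÷ 1000 = 0.823 g
potassium nitrate: 79.8 mmol/L × 101.1 g/mol × 0.594 L ÷ 1000 = 4.792 g
potassium chloride: 5.24 g/L × 0.594 L = 3.113 g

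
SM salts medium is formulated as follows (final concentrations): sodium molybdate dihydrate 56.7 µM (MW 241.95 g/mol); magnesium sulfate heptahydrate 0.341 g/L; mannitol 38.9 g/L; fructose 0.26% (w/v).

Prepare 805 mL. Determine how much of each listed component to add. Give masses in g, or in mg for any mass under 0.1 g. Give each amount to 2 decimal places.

Scale factor relative to 1 L: 0.805.
sodium molybdate dihydrate: 56.7 µmol/L × 241.95 g/mol × 0.805 L ÷ 1000 = 11.04 mg
magnesium sulfate heptahydrate: 0.341 g/L × 0.805 L = 0.27 g
mannitol: 38.9 g/L × 0.805 L = 31.31 g
fructose: 0.26 g per 100 mL × 805 mL ÷ 100 = 2.09 g

sodium molybdate dihydrate 11.04 mg; magnesium sulfate heptahydrate 0.27 g; mannitol 31.31 g; fructose 2.09 g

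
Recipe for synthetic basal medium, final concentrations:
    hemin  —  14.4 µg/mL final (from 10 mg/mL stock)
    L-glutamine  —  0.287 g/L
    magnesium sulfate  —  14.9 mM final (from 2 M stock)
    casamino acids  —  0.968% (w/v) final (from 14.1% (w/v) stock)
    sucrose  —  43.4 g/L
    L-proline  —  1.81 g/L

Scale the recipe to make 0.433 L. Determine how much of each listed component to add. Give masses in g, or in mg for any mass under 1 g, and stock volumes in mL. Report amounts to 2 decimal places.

hemin 0.62 mL; L-glutamine 124.27 mg; magnesium sulfate 3.23 mL; casamino acids 29.73 mL; sucrose 18.79 g; L-proline 783.73 mg

Scale factor relative to 1 L: 0.433.
hemin: dilute stock: 14.4 µg/mL × 433 mL ÷ 10000 µg/mL = 0.62 mL
L-glutamine: 0.287 g/L × 0.433 L = 0.124271 g = 124.27 mg
magnesium sulfate: V = C2·V2/C1 = 14.9 mM × 433 mL ÷ 2000 mM = 3.23 mL
casamino acids: dilute stock: 0.968% ÷ 14.1% × 433 mL = 29.73 mL
sucrose: 43.4 g/L × 0.433 L = 18.79 g
L-proline: 1.81 g/L × 0.433 L = 0.78373 g = 783.73 mg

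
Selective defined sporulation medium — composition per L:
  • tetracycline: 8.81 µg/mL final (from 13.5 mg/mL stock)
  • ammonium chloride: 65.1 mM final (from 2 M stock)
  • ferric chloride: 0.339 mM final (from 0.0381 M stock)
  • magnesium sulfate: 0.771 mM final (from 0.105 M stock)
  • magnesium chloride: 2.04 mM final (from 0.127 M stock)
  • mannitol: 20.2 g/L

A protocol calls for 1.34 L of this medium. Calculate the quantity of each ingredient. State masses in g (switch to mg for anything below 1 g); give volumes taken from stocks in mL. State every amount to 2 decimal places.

Scale factor relative to 1 L: 1.34.
tetracycline: dilute stock: 8.81 µg/mL × 1340 mL ÷ 13500 µg/mL = 0.87 mL
ammonium chloride: V = C2·V2/C1 = 65.1 mM × 1340 mL ÷ 2000 mM = 43.62 mL
ferric chloride: V = C2·V2/C1 = 0.339 mM × 1340 mL ÷ 38.1 mM = 11.92 mL
magnesium sulfate: V = C2·V2/C1 = 0.771 mM × 1340 mL ÷ 105 mM = 9.84 mL
magnesium chloride: V = C2·V2/C1 = 2.04 mM × 1340 mL ÷ 127 mM = 21.52 mL
mannitol: 20.2 g/L × 1.34 L = 27.07 g

tetracycline 0.87 mL; ammonium chloride 43.62 mL; ferric chloride 11.92 mL; magnesium sulfate 9.84 mL; magnesium chloride 21.52 mL; mannitol 27.07 g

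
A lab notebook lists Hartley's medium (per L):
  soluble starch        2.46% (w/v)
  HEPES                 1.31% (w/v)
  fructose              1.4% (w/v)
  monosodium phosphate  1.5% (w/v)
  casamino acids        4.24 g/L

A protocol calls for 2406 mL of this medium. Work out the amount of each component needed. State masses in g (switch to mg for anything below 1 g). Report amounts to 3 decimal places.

Target volume = 2406 mL = 2.406 L.
soluble starch: 2.46 g per 100 mL × 2406 mL ÷ 100 = 59.188 g
HEPES: 1.31 g per 100 mL × 2406 mL ÷ 100 = 31.519 g
fructose: 1.4 g per 100 mL × 2406 mL ÷ 100 = 33.684 g
monosodium phosphate: 1.5 g per 100 mL × 2406 mL ÷ 100 = 36.090 g
casamino acids: 4.24 g/L × 2.406 L = 10.201 g

soluble starch 59.188 g; HEPES 31.519 g; fructose 33.684 g; monosodium phosphate 36.090 g; casamino acids 10.201 g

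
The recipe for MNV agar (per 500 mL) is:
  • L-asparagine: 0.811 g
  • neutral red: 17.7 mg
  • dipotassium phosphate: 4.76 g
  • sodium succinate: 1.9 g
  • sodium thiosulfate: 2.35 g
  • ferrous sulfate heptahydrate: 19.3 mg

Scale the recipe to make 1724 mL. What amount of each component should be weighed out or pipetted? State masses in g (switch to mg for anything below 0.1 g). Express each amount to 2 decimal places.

Ratio of target to recipe volume: 1724 / 500 = 3.448.
L-asparagine: 0.811 g × (1724 mL / 500 mL) = 2.80 g
neutral red: 17.7 mg × (1724 mL / 500 mL) = 61.03 mg
dipotassium phosphate: 4.76 g × (1724 mL / 500 mL) = 16.41 g
sodium succinate: 1.9 g × (1724 mL / 500 mL) = 6.55 g
sodium thiosulfate: 2.35 g × (1724 mL / 500 mL) = 8.10 g
ferrous sulfate heptahydrate: 19.3 mg × (1724 mL / 500 mL) = 66.55 mg

L-asparagine 2.80 g; neutral red 61.03 mg; dipotassium phosphate 16.41 g; sodium succinate 6.55 g; sodium thiosulfate 8.10 g; ferrous sulfate heptahydrate 66.55 mg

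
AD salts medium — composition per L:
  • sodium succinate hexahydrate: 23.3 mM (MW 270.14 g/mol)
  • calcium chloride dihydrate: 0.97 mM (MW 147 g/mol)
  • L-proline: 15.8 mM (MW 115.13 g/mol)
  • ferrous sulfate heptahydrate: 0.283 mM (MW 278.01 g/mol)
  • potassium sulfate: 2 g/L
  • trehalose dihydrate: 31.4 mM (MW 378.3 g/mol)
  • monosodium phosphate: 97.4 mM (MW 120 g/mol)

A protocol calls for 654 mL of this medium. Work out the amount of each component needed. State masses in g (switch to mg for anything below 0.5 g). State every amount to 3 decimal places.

Working volume: 654 mL = 0.654 L.
sodium succinate hexahydrate: 23.3 mmol/L × 270.14 g/mol × 0.654 L ÷ 1000 = 4.116 g
calcium chloride dihydrate: 0.97 mmol/L × 147 mg/mmol × 0.654 L = 93.254 mg
L-proline: 15.8 mmol/L × 115.13 g/mol × 0.654 L ÷ 1000 = 1.190 g
ferrous sulfate heptahydrate: 0.283 mmol/L × 278.01 mg/mmol × 0.654 L = 51.455 mg
potassium sulfate: 2 g/L × 0.654 L = 1.308 g
trehalose dihydrate: 31.4 mmol/L × 378.3 g/mol × 0.654 L ÷ 1000 = 7.769 g
monosodium phosphate: 97.4 mmol/L × 120 g/mol × 0.654 L ÷ 1000 = 7.644 g

sodium succinate hexahydrate 4.116 g; calcium chloride dihydrate 93.254 mg; L-proline 1.190 g; ferrous sulfate heptahydrate 51.455 mg; potassium sulfate 1.308 g; trehalose dihydrate 7.769 g; monosodium phosphate 7.644 g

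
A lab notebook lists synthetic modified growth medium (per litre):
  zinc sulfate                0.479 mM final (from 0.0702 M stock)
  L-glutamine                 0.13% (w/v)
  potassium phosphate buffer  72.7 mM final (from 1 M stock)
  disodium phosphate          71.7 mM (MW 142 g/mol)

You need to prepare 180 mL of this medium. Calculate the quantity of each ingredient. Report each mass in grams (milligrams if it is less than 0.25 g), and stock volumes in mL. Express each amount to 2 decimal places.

zinc sulfate 1.23 mL; L-glutamine 234.00 mg; potassium phosphate buffer 13.09 mL; disodium phosphate 1.83 g

Working volume: 180 mL = 0.18 L.
zinc sulfate: C1V1 = C2V2 → 0.479 mM × 180 mL ÷ 70.2 mM = 1.23 mL
L-glutamine: 0.13 g per 100 mL × 180 mL ÷ 100 = 0.234 g = 234.00 mg
potassium phosphate buffer: V = C2·V2/C1 = 72.7 mM × 180 mL ÷ 1000 mM = 13.09 mL
disodium phosphate: 71.7 mmol/L × 142 g/mol × 0.18 L ÷ 1000 = 1.83 g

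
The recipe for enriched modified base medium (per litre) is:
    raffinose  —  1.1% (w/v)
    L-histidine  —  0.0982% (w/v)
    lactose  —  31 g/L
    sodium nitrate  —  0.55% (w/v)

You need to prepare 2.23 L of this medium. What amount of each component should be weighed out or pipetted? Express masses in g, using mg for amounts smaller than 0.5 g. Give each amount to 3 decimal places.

raffinose 24.530 g; L-histidine 2.190 g; lactose 69.130 g; sodium nitrate 12.265 g

Working volume: 2.23 L.
raffinose: 1.1 g per 100 mL × 2230 mL ÷ 100 = 24.530 g
L-histidine: 0.0982 g per 100 mL × 2230 mL ÷ 100 = 2.190 g
lactose: 31 g/L × 2.23 L = 69.130 g
sodium nitrate: 0.55 g per 100 mL × 2230 mL ÷ 100 = 12.265 g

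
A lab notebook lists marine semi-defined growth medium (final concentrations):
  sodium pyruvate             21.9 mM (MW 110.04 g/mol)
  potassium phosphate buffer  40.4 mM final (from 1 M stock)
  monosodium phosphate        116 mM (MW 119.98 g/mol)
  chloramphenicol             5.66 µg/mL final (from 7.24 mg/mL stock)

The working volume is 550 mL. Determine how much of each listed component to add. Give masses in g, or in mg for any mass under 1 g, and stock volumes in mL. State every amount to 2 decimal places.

Target volume = 550 mL = 0.55 L.
sodium pyruvate: 21.9 mmol/L × 110.04 g/mol × 0.55 L ÷ 1000 = 1.33 g
potassium phosphate buffer: V = C2·V2/C1 = 40.4 mM × 550 mL ÷ 1000 mM = 22.22 mL
monosodium phosphate: 116 mmol/L × 119.98 g/mol × 0.55 L ÷ 1000 = 7.65 g
chloramphenicol: dilute stock: 5.66 µg/mL × 550 mL ÷ 7240 µg/mL = 0.43 mL

sodium pyruvate 1.33 g; potassium phosphate buffer 22.22 mL; monosodium phosphate 7.65 g; chloramphenicol 0.43 mL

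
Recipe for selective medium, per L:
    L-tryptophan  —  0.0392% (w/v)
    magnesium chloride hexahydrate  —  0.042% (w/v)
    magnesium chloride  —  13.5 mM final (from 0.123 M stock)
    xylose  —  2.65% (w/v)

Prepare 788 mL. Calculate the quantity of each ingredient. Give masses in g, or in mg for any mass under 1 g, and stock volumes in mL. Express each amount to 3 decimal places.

L-tryptophan 308.896 mg; magnesium chloride hexahydrate 330.960 mg; magnesium chloride 86.488 mL; xylose 20.882 g

Scale factor relative to 1 L: 0.788.
L-tryptophan: 0.0392% w/v = 0.392 g/L → 0.392 × 0.788 L = 0.308896 g = 308.896 mg
magnesium chloride hexahydrate: 0.042 g per 100 mL × 788 mL ÷ 100 = 0.33096 g = 330.960 mg
magnesium chloride: C1V1 = C2V2 → 13.5 mM × 788 mL ÷ 123 mM = 86.488 mL
xylose: 2.65% w/v = 26.5 g/L → 26.5 × 0.788 L = 20.882 g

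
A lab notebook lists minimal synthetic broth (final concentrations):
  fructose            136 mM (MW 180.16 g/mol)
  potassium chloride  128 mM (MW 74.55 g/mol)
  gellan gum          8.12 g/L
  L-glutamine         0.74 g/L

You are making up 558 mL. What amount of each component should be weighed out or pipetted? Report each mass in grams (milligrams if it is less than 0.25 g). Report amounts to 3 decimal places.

fructose 13.672 g; potassium chloride 5.325 g; gellan gum 4.531 g; L-glutamine 0.413 g

Scale factor relative to 1 L: 0.558.
fructose: 136 mmol/L × 180.16 g/mol × 0.558 L ÷ 1000 = 13.672 g
potassium chloride: 128 mmol/L × 74.55 g/mol × 0.558 L ÷ 1000 = 5.325 g
gellan gum: 8.12 g/L × 0.558 L = 4.531 g
L-glutamine: 0.74 g/L × 0.558 L = 0.413 g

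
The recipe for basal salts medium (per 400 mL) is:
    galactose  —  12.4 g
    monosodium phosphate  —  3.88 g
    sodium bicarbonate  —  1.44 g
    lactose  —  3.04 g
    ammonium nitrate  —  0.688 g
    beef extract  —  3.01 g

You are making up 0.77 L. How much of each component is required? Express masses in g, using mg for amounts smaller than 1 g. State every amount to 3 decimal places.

galactose 23.870 g; monosodium phosphate 7.469 g; sodium bicarbonate 2.772 g; lactose 5.852 g; ammonium nitrate 1.324 g; beef extract 5.794 g

Scale factor = 770 mL / 400 mL = 1.925.
galactose: 12.4 g × (770 mL / 400 mL) = 23.870 g
monosodium phosphate: 3.88 g × (770 mL / 400 mL) = 7.469 g
sodium bicarbonate: 1.44 g × (770 mL / 400 mL) = 2.772 g
lactose: 3.04 g × (770 mL / 400 mL) = 5.852 g
ammonium nitrate: 0.688 g × (770 mL / 400 mL) = 1.324 g
beef extract: 3.01 g × (770 mL / 400 mL) = 5.794 g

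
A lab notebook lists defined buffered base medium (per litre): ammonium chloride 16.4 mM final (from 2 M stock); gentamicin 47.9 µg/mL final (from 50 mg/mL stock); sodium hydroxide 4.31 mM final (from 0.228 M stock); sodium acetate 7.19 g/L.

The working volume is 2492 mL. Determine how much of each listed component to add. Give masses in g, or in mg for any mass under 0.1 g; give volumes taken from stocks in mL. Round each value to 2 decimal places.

Target volume = 2492 mL = 2.492 L.
ammonium chloride: C1V1 = C2V2 → 16.4 mM × 2492 mL ÷ 2000 mM = 20.43 mL
gentamicin: dilute stock: 47.9 µg/mL × 2492 mL ÷ 50000 µg/mL = 2.39 mL
sodium hydroxide: C1V1 = C2V2 → 4.31 mM × 2492 mL ÷ 228 mM = 47.11 mL
sodium acetate: 7.19 g/L × 2.492 L = 17.92 g

ammonium chloride 20.43 mL; gentamicin 2.39 mL; sodium hydroxide 47.11 mL; sodium acetate 17.92 g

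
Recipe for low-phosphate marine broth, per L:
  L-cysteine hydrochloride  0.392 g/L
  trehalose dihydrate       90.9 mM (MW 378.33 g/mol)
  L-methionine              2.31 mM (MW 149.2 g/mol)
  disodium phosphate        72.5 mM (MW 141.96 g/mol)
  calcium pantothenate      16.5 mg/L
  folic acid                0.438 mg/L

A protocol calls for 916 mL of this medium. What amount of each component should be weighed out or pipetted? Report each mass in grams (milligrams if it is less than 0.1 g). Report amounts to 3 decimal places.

L-cysteine hydrochloride 0.359 g; trehalose dihydrate 31.501 g; L-methionine 0.316 g; disodium phosphate 9.428 g; calcium pantothenate 15.114 mg; folic acid 0.401 mg

Working volume: 916 mL = 0.916 L.
L-cysteine hydrochloride: 0.392 g/L × 0.916 L = 0.359 g
trehalose dihydrate: 90.9 mmol/L × 378.33 g/mol × 0.916 L ÷ 1000 = 31.501 g
L-methionine: 2.31 mmol/L × 149.2 g/mol × 0.916 L ÷ 1000 = 0.316 g
disodium phosphate: 72.5 mmol/L × 141.96 g/mol × 0.916 L ÷ 1000 = 9.428 g
calcium pantothenate: 16.5 mg/L × 0.916 L = 15.114 mg
folic acid: 0.438 mg/L × 0.916 L = 0.401 mg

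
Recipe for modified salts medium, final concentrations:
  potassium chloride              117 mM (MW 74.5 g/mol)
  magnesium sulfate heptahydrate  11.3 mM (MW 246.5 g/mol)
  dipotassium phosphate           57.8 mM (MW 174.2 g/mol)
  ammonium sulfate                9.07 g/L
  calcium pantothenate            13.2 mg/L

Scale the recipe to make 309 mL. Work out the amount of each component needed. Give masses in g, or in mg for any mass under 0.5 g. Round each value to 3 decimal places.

potassium chloride 2.693 g; magnesium sulfate heptahydrate 0.861 g; dipotassium phosphate 3.111 g; ammonium sulfate 2.803 g; calcium pantothenate 4.079 mg

Target volume = 309 mL = 0.309 L.
potassium chloride: 117 mmol/L × 74.5 g/mol × 0.309 L ÷ 1000 = 2.693 g
magnesium sulfate heptahydrate: 11.3 mmol/L × 246.5 g/mol × 0.309 L ÷ 1000 = 0.861 g
dipotassium phosphate: 57.8 mmol/L × 174.2 g/mol × 0.309 L ÷ 1000 = 3.111 g
ammonium sulfate: 9.07 g/L × 0.309 L = 2.803 g
calcium pantothenate: 13.2 mg/L × 0.309 L = 4.079 mg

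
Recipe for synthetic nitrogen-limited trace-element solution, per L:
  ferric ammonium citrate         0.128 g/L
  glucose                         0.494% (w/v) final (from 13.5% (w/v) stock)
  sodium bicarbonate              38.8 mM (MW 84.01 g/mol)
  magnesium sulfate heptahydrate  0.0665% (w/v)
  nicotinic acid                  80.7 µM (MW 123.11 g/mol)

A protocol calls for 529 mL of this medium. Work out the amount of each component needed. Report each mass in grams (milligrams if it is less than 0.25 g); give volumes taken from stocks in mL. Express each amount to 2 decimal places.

ferric ammonium citrate 67.71 mg; glucose 19.36 mL; sodium bicarbonate 1.72 g; magnesium sulfate heptahydrate 0.35 g; nicotinic acid 5.26 mg

Target volume = 529 mL = 0.529 L.
ferric ammonium citrate: 0.128 g/L × 0.529 L = 0.067712 g = 67.71 mg
glucose: dilute stock: 0.494% ÷ 13.5% × 529 mL = 19.36 mL
sodium bicarbonate: 38.8 mmol/L × 84.01 g/mol × 0.529 L ÷ 1000 = 1.72 g
magnesium sulfate heptahydrate: 0.0665% w/v = 0.665 g/L → 0.665 × 0.529 L = 0.35 g
nicotinic acid: 80.7 µmol/L × 123.11 g/mol × 0.529 L ÷ 1000 = 5.26 mg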